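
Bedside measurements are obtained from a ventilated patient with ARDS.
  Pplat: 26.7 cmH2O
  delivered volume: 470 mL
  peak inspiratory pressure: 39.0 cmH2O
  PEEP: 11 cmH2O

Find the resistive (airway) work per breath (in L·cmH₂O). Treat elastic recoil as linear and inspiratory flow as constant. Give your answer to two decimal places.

With constant inspiratory flow the resistive pressure is constant at PIP − Pplat = 39.0 − 26.7 = 12.3 cmH2O, so resistive work = 12.3 × 0.470 = 5.781 L·cmH2O.

5.78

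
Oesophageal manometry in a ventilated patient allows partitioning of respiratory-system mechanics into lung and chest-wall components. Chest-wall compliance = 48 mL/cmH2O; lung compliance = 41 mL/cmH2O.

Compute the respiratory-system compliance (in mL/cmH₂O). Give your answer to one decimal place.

Lung and chest wall are elastances in series: 1/Crs = 1/CL + 1/Ccw.
1/Crs = 1/41 + 1/48 = 0.04522.
Crs = 22.114 mL/cmH2O.

22.1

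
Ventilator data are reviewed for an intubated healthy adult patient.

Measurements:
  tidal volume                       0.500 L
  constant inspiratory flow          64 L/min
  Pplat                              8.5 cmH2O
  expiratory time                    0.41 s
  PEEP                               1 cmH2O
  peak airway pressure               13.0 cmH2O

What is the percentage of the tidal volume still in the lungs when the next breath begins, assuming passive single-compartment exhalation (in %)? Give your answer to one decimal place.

Flow: 64 L/min ÷ 60 = 1.0667 L/s.
R = (PIP − Pplat)/V̇ = (13.0 − 8.5) / 1.0667 = 4.5/1.0667 = 4.219 cmH2O·s/L.
C = Vt/(Pplat − PEEP) = 500.0 / (8.5 − 1) = 500.0/7.5 = 66.667 mL/cmH2O.
τ = R × C = 4.219 × 0.06667 L/cmH2O = 0.2813 s.
Fraction remaining at end-expiration = e^(−Te/τ) = e^(−0.41/0.2813) = 0.2328 → 23.28%.

23.3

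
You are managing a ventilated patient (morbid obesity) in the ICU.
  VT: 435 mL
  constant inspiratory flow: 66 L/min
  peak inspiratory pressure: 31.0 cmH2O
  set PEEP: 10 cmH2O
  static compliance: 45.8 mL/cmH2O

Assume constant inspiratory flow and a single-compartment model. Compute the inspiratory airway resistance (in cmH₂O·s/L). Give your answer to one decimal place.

10.5

Flow: 66 L/min ÷ 60 = 1.1 L/s.
Equation of motion (constant flow): PIP = Vt/C + R·V̇ + PEEP.
R·V̇ = PIP − Vt/C − PEEP = 31.0 − 435/45.8 − 10 = 31.0 − 9.498 − 10 = 11.502 cmH2O.
R = 11.502 / 1.1 = 10.456 cmH2O·s/L.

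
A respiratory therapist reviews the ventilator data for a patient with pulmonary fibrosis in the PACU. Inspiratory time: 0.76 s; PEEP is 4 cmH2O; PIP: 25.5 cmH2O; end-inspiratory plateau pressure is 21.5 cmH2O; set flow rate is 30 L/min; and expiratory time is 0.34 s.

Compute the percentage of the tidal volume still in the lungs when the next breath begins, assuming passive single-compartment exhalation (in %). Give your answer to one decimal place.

Flow: 30 L/min ÷ 60 = 0.5 L/s.
Vt = flow × Ti = 0.5 L/s × 0.76 s × 1000 mL/L = 380.0 mL.
R = (PIP − Pplat)/V̇ = (25.5 − 21.5) / 0.5 = 4.0/0.5 = 8.0 cmH2O·s/L.
C = Vt/(Pplat − PEEP) = 380.0 / (21.5 − 4) = 380.0/17.5 = 21.714 mL/cmH2O.
τ = R × C = 8.0 × 0.02171 L/cmH2O = 0.1737 s.
Fraction remaining at end-expiration = e^(−Te/τ) = e^(−0.34/0.1737) = 0.1412 → 14.12%.

14.1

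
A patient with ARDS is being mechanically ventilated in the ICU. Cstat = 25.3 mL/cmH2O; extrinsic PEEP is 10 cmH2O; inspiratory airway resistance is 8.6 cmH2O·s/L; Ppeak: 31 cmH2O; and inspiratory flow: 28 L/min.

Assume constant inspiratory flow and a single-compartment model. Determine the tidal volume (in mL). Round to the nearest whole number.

430

Flow: 28 L/min ÷ 60 = 0.4667 L/s.
Equation of motion (constant flow): PIP = Vt/C + R·V̇ + PEEP.
Vt/C = PIP − R·V̇ − PEEP = 31 − 4.014 − 10 = 16.986 cmH2O.
Vt = C × 16.986 = 25.3 × 16.986 = 429.75 mL.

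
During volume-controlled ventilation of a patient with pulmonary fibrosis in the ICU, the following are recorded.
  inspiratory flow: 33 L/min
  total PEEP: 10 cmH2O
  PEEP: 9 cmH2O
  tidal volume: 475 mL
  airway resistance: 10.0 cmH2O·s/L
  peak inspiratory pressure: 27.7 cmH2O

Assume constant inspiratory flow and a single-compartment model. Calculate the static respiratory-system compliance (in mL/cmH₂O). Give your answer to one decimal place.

38.9

Flow: 33 L/min ÷ 60 = 0.55 L/s.
Total PEEP = 10 cmH2O (set 9 + intrinsic 1); this is the baseline alveolar pressure.
Equation of motion (constant flow): PIP = Vt/C + R·V̇ + PEEP.
Vt/C = PIP − R·V̇ − PEEP = 27.7 − 10.0×0.55 − 10 = 27.7 − 5.5 − 10 = 12.2 cmH2O.
C = Vt / 12.2 = 475 / 12.2 = 38.934 mL/cmH2O.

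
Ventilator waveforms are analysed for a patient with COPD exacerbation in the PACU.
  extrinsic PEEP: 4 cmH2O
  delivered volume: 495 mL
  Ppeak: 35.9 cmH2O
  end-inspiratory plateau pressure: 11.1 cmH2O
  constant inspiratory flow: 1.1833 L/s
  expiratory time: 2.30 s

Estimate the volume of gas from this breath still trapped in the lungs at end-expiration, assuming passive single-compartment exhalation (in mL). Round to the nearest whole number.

103

R = (PIP − Pplat)/V̇ = (35.9 − 11.1) / 1.1833 = 24.8/1.1833 = 20.958 cmH2O·s/L.
C = Vt/(Pplat − PEEP) = 495.0 / (11.1 − 4) = 495.0/7.1 = 69.718 mL/cmH2O.
τ = R × C = 20.958 × 0.06972 L/cmH2O = 1.461 s.
Fraction remaining = e^(−Te/τ) = e^(−2.30/1.461) = 0.2072.
Trapped volume = 495.0 × 0.2072 = 102.56 mL.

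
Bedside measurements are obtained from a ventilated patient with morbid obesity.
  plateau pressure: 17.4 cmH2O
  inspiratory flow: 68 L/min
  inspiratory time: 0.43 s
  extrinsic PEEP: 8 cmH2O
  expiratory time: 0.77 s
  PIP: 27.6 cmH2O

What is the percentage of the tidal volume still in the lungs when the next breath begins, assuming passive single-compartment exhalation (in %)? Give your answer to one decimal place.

Flow: 68 L/min ÷ 60 = 1.1333 L/s.
Vt = flow × Ti = 1.1333 L/s × 0.43 s × 1000 mL/L = 487.32 mL.
R = (PIP − Pplat)/V̇ = (27.6 − 17.4) / 1.1333 = 10.2/1.1333 = 9.0 cmH2O·s/L.
C = Vt/(Pplat − PEEP) = 487.32 / (17.4 − 8) = 487.32/9.4 = 51.843 mL/cmH2O.
τ = R × C = 9.0 × 0.05184 L/cmH2O = 0.4666 s.
Fraction remaining at end-expiration = e^(−Te/τ) = e^(−0.77/0.4666) = 0.192 → 19.2%.

19.2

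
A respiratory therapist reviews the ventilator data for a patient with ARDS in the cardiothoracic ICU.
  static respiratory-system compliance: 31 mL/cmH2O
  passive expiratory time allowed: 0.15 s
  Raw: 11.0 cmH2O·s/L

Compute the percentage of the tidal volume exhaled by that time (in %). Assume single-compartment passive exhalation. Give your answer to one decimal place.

τ = R × C = 11.0 × 31 mL/cmH2O = 11.0 × 0.031 L/cmH2O = 0.341 s.
Passive exhalation: V(t)/V₀ = e^(−t/τ) = e^(−0.15/0.341) = 0.6441.
Fraction exhaled = 1 − 0.6441 = 0.3559 → 35.59%.

35.6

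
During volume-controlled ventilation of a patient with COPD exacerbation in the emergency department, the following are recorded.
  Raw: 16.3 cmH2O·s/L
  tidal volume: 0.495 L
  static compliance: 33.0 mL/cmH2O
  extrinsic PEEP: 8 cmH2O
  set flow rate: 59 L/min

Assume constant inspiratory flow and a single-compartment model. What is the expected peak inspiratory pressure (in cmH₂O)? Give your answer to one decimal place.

Flow: 59 L/min ÷ 60 = 0.9833 L/s.
Equation of motion (constant flow): PIP = Vt/C + R·V̇ + PEEP.
PIP = 495/33.0 + 16.3×0.9833 + 8 = 15.0 + 16.028 + 8 = 39.028 cmH2O.

39.0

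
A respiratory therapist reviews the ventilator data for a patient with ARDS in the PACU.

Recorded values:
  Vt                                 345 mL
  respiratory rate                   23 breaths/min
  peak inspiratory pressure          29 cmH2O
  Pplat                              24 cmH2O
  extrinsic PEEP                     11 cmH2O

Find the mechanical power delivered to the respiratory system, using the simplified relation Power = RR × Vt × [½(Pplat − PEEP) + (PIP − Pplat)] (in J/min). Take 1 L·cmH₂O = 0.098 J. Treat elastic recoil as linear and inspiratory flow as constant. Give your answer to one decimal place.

Per-breath work = Vt × [½(Pplat−PEEP) + (PIP−Pplat)] = 0.345 × [0.5×13.0 + 5.0] = 0.345 × 11.5 = 3.968 L·cmH2O.
Power = 23 × 3.968 = 91.264 L·cmH2O/min.
× 0.098 J/(L·cmH2O) → 8.944 J/min.

8.9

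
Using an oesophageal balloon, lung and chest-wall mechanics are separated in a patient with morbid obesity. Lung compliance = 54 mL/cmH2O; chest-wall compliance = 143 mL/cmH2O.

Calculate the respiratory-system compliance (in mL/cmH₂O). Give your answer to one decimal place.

Lung and chest wall are elastances in series: 1/Crs = 1/CL + 1/Ccw.
1/Crs = 1/54 + 1/143 = 0.02551.
Crs = 39.2 mL/cmH2O.

39.2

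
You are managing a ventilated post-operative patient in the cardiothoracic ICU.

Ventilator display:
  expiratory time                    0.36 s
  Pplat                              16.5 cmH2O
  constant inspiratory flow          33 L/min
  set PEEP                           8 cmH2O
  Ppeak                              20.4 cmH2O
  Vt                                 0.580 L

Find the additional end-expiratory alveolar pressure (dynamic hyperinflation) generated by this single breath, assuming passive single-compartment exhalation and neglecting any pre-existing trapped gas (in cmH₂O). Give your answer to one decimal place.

Flow: 33 L/min ÷ 60 = 0.55 L/s.
R = (PIP − Pplat)/V̇ = (20.4 − 16.5) / 0.55 = 3.9/0.55 = 7.091 cmH2O·s/L.
C = Vt/(Pplat − PEEP) = 580.0 / (16.5 − 8) = 580.0/8.5 = 68.235 mL/cmH2O.
τ = R × C = 7.091 × 0.06824 L/cmH2O = 0.4839 s.
Fraction remaining = e^(−Te/τ) = e^(−0.36/0.4839) = 0.4752; trapped volume = 580.0 × 0.4752 = 275.62 mL.
Additional alveolar pressure from trapping ≈ V_trapped / C = 275.62 / 68.235 = 4.039 cmH2O.

4.0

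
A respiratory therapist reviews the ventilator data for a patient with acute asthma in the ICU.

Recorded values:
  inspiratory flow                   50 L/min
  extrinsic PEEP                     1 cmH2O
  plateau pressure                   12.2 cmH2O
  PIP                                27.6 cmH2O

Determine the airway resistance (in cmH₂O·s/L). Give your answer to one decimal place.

Flow: 50 L/min ÷ 60 = 0.8333 L/s.
Raw = (PIP − Pplat) / flow = (27.6 − 12.2) / 0.8333 = 15.4 / 0.8333 = 18.481 cmH2O·s/L.

18.5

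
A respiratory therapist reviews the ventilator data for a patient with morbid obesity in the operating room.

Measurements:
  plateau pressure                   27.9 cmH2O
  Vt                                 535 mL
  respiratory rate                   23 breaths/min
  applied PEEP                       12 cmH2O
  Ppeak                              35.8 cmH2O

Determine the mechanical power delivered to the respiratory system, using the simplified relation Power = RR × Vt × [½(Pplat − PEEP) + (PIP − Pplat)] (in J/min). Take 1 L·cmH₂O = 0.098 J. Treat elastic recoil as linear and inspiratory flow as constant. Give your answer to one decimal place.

19.1

Per-breath work = Vt × [½(Pplat−PEEP) + (PIP−Pplat)] = 0.535 × [0.5×15.9 + 7.9] = 0.535 × 15.85 = 8.48 L·cmH2O.
Power = 23 × 8.48 = 195.04 L·cmH2O/min.
× 0.098 J/(L·cmH2O) → 19.114 J/min.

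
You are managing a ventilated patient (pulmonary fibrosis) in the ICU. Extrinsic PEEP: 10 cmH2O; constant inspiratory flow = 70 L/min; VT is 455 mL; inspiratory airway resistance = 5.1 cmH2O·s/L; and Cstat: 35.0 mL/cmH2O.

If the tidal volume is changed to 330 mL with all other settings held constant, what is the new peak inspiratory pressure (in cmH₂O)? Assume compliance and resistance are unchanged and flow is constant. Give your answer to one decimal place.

25.4

Flow: 70 L/min ÷ 60 = 1.1667 L/s.
PIP = Vt/C + R·V̇ + PEEP (constant-flow equation of motion).
Only the elastic term changes: ΔPIP = ΔVt / C = (330 − 455) / 35.0 = -3.571 cmH2O.
Original PIP = 455/35.0 + 5.1×1.1667 + 10 = 28.95 cmH2O; new PIP = 28.95 + (-3.571) = 25.379 cmH2O.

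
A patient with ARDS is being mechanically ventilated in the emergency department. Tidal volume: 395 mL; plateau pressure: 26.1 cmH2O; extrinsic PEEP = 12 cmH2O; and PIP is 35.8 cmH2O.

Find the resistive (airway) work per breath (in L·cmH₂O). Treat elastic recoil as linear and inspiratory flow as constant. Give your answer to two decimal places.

3.83

With constant inspiratory flow the resistive pressure is constant at PIP − Pplat = 35.8 − 26.1 = 9.7 cmH2O, so resistive work = 9.7 × 0.395 = 3.832 L·cmH2O.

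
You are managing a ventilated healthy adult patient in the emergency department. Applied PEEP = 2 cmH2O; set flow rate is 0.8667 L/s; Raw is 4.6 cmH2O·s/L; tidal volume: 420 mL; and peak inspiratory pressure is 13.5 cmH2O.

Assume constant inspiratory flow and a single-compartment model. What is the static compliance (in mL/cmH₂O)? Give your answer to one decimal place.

55.9

Equation of motion (constant flow): PIP = Vt/C + R·V̇ + PEEP.
Vt/C = PIP − R·V̇ − PEEP = 13.5 − 4.6×0.8667 − 2 = 13.5 − 3.987 − 2 = 7.513 cmH2O.
C = Vt / 7.513 = 420 / 7.513 = 55.903 mL/cmH2O.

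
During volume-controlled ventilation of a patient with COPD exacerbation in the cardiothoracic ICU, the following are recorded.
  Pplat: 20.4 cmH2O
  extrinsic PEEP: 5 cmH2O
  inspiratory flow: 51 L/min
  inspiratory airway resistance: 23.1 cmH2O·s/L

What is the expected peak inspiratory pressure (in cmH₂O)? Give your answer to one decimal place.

40.0

Flow: 51 L/min ÷ 60 = 0.85 L/s.
PIP = Pplat + Raw × flow = 20.4 + 23.1 × 0.85 = 20.4 + 19.635 = 40.035 cmH2O.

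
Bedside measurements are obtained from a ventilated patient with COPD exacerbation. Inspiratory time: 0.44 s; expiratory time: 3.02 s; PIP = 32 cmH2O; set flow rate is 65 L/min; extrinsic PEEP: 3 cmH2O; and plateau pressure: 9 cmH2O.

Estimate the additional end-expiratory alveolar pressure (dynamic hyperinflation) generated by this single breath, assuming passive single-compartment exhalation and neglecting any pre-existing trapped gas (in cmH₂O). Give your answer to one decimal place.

1.0

Flow: 65 L/min ÷ 60 = 1.0833 L/s.
Vt = flow × Ti = 1.0833 L/s × 0.44 s × 1000 mL/L = 476.65 mL.
R = (PIP − Pplat)/V̇ = (32 − 9) / 1.0833 = 23.0/1.0833 = 21.231 cmH2O·s/L.
C = Vt/(Pplat − PEEP) = 476.65 / (9 − 3) = 476.65/6.0 = 79.442 mL/cmH2O.
τ = R × C = 21.231 × 0.07944 L/cmH2O = 1.687 s.
Fraction remaining = e^(−Te/τ) = e^(−3.02/1.687) = 0.1669; trapped volume = 476.65 × 0.1669 = 79.553 mL.
Additional alveolar pressure from trapping ≈ V_trapped / C = 79.553 / 79.442 = 1.001 cmH2O.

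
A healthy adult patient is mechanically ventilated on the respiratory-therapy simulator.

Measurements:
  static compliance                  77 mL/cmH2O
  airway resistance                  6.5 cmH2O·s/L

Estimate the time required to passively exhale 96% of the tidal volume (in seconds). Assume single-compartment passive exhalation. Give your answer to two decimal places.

τ = R × C = 6.5 × 77 mL/cmH2O = 6.5 × 0.077 L/cmH2O = 0.5005 s.
Exhaled fraction f = 1 − e^(−t/τ) → t = −τ·ln(1 − f) = −0.5005·ln(0.04) = 1.611 s.

1.61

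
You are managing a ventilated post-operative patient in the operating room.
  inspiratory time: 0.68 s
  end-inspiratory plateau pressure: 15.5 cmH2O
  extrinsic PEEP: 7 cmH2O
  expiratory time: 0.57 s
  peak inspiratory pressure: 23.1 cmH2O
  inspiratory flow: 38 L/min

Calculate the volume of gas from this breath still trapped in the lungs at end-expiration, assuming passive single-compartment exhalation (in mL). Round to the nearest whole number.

169

Flow: 38 L/min ÷ 60 = 0.6333 L/s.
Vt = flow × Ti = 0.6333 L/s × 0.68 s × 1000 mL/L = 430.64 mL.
R = (PIP − Pplat)/V̇ = (23.1 − 15.5) / 0.6333 = 7.6/0.6333 = 12.001 cmH2O·s/L.
C = Vt/(Pplat − PEEP) = 430.64 / (15.5 − 7) = 430.64/8.5 = 50.664 mL/cmH2O.
τ = R × C = 12.001 × 0.05066 L/cmH2O = 0.608 s.
Fraction remaining = e^(−Te/τ) = e^(−0.57/0.608) = 0.3916.
Trapped volume = 430.64 × 0.3916 = 168.64 mL.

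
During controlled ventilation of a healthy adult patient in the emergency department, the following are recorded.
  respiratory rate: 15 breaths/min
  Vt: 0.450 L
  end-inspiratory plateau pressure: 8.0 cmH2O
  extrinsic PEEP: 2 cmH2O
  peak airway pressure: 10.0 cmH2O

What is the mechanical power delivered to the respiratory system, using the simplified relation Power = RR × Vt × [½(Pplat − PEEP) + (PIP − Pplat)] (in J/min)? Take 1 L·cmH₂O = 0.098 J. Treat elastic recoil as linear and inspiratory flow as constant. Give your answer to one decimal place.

Per-breath work = Vt × [½(Pplat−PEEP) + (PIP−Pplat)] = 0.450 × [0.5×6.0 + 2.0] = 0.450 × 5.0 = 2.25 L·cmH2O.
Power = 15 × 2.25 = 33.75 L·cmH2O/min.
× 0.098 J/(L·cmH2O) → 3.308 J/min.

3.3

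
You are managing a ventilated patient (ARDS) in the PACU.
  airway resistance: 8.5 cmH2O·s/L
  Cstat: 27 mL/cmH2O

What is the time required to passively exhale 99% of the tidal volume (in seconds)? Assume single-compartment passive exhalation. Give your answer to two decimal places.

τ = R × C = 8.5 × 27 mL/cmH2O = 8.5 × 0.027 L/cmH2O = 0.2295 s.
Exhaled fraction f = 1 − e^(−t/τ) → t = −τ·ln(1 − f) = −0.2295·ln(0.01) = 1.057 s.

1.06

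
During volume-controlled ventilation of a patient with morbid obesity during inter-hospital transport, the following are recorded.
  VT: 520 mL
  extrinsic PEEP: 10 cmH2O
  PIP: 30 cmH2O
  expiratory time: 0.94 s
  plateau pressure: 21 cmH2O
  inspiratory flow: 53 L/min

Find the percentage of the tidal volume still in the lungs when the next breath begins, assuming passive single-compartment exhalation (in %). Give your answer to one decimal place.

14.2

Flow: 53 L/min ÷ 60 = 0.8833 L/s.
R = (PIP − Pplat)/V̇ = (30 − 21) / 0.8833 = 9.0/0.8833 = 10.189 cmH2O·s/L.
C = Vt/(Pplat − PEEP) = 520.0 / (21 − 10) = 520.0/11.0 = 47.273 mL/cmH2O.
τ = R × C = 10.189 × 0.04727 L/cmH2O = 0.4816 s.
Fraction remaining at end-expiration = e^(−Te/τ) = e^(−0.94/0.4816) = 0.142 → 14.2%.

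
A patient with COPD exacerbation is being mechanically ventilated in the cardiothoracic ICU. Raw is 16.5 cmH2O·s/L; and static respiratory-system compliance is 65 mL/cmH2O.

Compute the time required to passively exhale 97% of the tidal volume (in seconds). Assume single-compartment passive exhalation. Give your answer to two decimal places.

3.76

τ = R × C = 16.5 × 65 mL/cmH2O = 16.5 × 0.065 L/cmH2O = 1.073 s.
Exhaled fraction f = 1 − e^(−t/τ) → t = −τ·ln(1 − f) = −1.073·ln(0.03) = 3.763 s.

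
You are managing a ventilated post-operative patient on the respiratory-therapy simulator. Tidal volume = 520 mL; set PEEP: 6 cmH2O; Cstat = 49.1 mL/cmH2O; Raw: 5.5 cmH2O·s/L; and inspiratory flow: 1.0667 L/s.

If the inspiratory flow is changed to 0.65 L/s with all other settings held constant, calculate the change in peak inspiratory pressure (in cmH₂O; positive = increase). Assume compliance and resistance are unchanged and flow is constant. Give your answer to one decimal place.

-2.3

PIP = Vt/C + R·V̇ + PEEP (constant-flow equation of motion).
Only the resistive term changes: ΔPIP = R × ΔV̇ = 5.5 × (0.65 − 1.0667) = 5.5 × -0.4167 = -2.292 cmH2O.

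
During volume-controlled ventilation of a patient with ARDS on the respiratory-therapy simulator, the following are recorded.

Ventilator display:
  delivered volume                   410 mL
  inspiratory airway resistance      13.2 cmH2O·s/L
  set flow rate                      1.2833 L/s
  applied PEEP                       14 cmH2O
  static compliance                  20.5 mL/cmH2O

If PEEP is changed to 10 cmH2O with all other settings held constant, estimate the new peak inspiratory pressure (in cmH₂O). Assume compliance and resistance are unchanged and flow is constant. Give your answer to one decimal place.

46.9

PIP = Vt/C + R·V̇ + PEEP (constant-flow equation of motion).
Only the baseline term changes: ΔPIP = ΔPEEP = 10 − 14 = -4.0 cmH2O.
Original PIP = 410/20.5 + 13.2×1.2833 + 14 = 50.94 cmH2O; new PIP = 50.94 + (-4.0) = 46.94 cmH2O.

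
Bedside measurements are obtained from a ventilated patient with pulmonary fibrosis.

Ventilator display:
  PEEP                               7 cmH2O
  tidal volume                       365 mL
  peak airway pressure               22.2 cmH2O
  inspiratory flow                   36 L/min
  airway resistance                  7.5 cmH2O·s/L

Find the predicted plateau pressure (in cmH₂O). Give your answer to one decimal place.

17.7

Flow: 36 L/min ÷ 60 = 0.6 L/s.
Pplat = PIP − Raw × flow = 22.2 − 7.5 × 0.6 = 22.2 − 4.5 = 17.7 cmH2O.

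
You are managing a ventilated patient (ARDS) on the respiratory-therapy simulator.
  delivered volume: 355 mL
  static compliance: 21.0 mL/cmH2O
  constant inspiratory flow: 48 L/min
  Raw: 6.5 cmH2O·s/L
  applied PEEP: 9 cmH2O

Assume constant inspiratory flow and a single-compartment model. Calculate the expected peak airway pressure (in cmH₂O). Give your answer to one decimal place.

31.1

Flow: 48 L/min ÷ 60 = 0.8 L/s.
Equation of motion (constant flow): PIP = Vt/C + R·V̇ + PEEP.
PIP = 355/21.0 + 6.5×0.8 + 9 = 16.905 + 5.2 + 9 = 31.105 cmH2O.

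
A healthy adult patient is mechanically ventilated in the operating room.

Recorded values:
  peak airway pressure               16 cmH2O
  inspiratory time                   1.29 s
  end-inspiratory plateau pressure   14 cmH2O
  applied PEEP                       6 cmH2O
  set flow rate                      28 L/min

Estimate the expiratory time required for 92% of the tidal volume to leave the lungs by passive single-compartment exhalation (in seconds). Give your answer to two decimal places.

Flow: 28 L/min ÷ 60 = 0.4667 L/s.
Vt = flow × Ti = 0.4667 L/s × 1.29 s × 1000 mL/L = 602.04 mL.
R = (PIP − Pplat)/V̇ = (16 − 14) / 0.4667 = 2.0/0.4667 = 4.285 cmH2O·s/L.
C = Vt/(Pplat − PEEP) = 602.04 / (14 − 6) = 602.04/8.0 = 75.255 mL/cmH2O.
τ = R × C = 4.285 × 0.07526 L/cmH2O = 0.3225 s.
t = −τ·ln(1 − 0.92) = −0.3225·ln(0.08) = 0.8145 s.

0.81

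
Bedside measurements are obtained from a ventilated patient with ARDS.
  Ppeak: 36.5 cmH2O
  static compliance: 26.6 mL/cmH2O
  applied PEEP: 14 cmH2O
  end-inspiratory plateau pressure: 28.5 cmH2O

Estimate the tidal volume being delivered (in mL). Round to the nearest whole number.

Vt = Cstat × (Pplat − PEEP) = 26.6 × (28.5 − 14) = 26.6 × 14.5 = 385.7 mL.

386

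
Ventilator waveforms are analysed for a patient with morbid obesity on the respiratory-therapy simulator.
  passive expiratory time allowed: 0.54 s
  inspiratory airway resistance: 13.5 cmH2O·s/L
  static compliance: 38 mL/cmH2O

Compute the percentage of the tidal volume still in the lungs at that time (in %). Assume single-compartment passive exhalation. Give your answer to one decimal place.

34.9

τ = R × C = 13.5 × 38 mL/cmH2O = 13.5 × 0.038 L/cmH2O = 0.513 s.
Passive exhalation: V(t)/V₀ = e^(−t/τ) = e^(−0.54/0.513) = 0.349.
Fraction remaining = 0.349 → 34.9%.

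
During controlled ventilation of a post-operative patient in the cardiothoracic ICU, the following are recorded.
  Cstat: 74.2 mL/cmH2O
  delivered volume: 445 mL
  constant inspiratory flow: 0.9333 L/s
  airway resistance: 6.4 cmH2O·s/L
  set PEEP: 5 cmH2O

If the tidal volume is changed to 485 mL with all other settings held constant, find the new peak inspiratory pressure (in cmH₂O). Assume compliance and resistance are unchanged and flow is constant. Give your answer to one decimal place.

17.5

PIP = Vt/C + R·V̇ + PEEP (constant-flow equation of motion).
Only the elastic term changes: ΔPIP = ΔVt / C = (485 − 445) / 74.2 = 0.5391 cmH2O.
Original PIP = 445/74.2 + 6.4×0.9333 + 5 = 16.97 cmH2O; new PIP = 16.97 + (0.5391) = 17.509 cmH2O.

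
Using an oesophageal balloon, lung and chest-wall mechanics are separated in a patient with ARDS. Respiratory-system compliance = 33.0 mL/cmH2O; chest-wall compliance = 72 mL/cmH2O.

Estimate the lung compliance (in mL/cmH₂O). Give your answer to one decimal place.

1/CL = 1/Crs − 1/Ccw.
1/CL = 1/33.0 − 1/72 = 0.01641.
CL = 60.938 mL/cmH2O.

60.9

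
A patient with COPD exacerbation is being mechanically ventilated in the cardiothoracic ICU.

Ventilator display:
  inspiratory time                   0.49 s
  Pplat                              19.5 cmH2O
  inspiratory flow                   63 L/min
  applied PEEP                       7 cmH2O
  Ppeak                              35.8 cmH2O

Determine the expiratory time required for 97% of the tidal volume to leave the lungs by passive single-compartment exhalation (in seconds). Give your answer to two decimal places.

2.24

Flow: 63 L/min ÷ 60 = 1.05 L/s.
Vt = flow × Ti = 1.05 L/s × 0.49 s × 1000 mL/L = 514.5 mL.
R = (PIP − Pplat)/V̇ = (35.8 − 19.5) / 1.05 = 16.3/1.05 = 15.524 cmH2O·s/L.
C = Vt/(Pplat − PEEP) = 514.5 / (19.5 − 7) = 514.5/12.5 = 41.16 mL/cmH2O.
τ = R × C = 15.524 × 0.04116 L/cmH2O = 0.639 s.
t = −τ·ln(1 − 0.97) = −0.639·ln(0.03) = 2.241 s.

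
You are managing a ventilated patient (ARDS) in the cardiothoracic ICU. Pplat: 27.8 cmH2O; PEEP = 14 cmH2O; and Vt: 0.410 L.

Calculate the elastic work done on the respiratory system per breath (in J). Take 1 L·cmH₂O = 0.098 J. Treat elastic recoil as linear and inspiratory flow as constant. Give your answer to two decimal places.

Elastic work ≈ ½ × (Pplat − PEEP) × Vt = 0.5 × (27.8 − 14) × 0.410 L = 0.5 × 13.8 × 0.410 = 2.829 L·cmH2O.
× 0.098 J/(L·cmH2O) → 0.2772 J.

0.28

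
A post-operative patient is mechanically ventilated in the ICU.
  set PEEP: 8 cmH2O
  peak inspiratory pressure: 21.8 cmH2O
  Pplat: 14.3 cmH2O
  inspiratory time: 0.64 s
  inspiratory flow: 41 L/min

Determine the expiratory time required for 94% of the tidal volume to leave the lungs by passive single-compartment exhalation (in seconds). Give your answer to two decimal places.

Flow: 41 L/min ÷ 60 = 0.6833 L/s.
Vt = flow × Ti = 0.6833 L/s × 0.64 s × 1000 mL/L = 437.31 mL.
R = (PIP − Pplat)/V̇ = (21.8 − 14.3) / 0.6833 = 7.5/0.6833 = 10.976 cmH2O·s/L.
C = Vt/(Pplat − PEEP) = 437.31 / (14.3 − 8) = 437.31/6.3 = 69.414 mL/cmH2O.
τ = R × C = 10.976 × 0.06941 L/cmH2O = 0.7618 s.
t = −τ·ln(1 − 0.94) = −0.7618·ln(0.06) = 2.143 s.

2.14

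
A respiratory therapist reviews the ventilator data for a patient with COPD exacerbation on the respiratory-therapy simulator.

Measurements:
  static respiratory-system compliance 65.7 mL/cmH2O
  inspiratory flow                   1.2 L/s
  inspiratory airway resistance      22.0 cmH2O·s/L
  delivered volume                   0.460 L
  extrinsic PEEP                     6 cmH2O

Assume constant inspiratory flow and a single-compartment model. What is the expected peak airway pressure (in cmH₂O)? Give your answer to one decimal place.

39.4

Equation of motion (constant flow): PIP = Vt/C + R·V̇ + PEEP.
PIP = 460/65.7 + 22.0×1.2 + 6 = 7.002 + 26.4 + 6 = 39.402 cmH2O.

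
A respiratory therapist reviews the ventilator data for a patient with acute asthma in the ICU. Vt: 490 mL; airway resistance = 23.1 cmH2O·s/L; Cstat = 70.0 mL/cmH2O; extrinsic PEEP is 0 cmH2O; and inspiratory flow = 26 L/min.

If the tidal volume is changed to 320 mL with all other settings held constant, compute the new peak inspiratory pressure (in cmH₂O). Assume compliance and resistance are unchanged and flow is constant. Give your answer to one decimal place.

14.6

Flow: 26 L/min ÷ 60 = 0.4333 L/s.
PIP = Vt/C + R·V̇ + PEEP (constant-flow equation of motion).
Only the elastic term changes: ΔPIP = ΔVt / C = (320 − 490) / 70.0 = -2.429 cmH2O.
Original PIP = 490/70.0 + 23.1×0.4333 + 0 = 17.009 cmH2O; new PIP = 17.009 + (-2.429) = 14.58 cmH2O.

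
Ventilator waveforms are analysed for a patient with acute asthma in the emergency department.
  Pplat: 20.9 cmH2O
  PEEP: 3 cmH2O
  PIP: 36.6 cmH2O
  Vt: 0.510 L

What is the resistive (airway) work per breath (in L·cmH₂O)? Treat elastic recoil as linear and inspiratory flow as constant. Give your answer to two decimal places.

8.01

With constant inspiratory flow the resistive pressure is constant at PIP − Pplat = 36.6 − 20.9 = 15.7 cmH2O, so resistive work = 15.7 × 0.510 = 8.007 L·cmH2O.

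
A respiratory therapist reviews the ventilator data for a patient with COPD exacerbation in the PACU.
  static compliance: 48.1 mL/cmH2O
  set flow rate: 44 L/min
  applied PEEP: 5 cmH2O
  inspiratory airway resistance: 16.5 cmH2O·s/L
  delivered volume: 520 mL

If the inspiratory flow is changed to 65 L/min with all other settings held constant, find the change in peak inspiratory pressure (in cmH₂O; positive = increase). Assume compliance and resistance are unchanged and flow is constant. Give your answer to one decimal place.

Flow: 44 L/min ÷ 60 = 0.7333 L/s.
New flow: 65 L/min ÷ 60 = 1.0833 L/s.
PIP = Vt/C + R·V̇ + PEEP (constant-flow equation of motion).
Only the resistive term changes: ΔPIP = R × ΔV̇ = 16.5 × (1.0833 − 0.7333) = 16.5 × 0.35 = 5.775 cmH2O.

5.8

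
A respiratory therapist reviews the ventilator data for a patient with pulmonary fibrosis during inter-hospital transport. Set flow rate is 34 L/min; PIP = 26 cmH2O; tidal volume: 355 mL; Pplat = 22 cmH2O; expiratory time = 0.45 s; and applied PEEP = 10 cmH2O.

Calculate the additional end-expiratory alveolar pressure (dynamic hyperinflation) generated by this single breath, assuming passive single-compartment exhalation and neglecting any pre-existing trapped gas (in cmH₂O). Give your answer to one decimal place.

1.4

Flow: 34 L/min ÷ 60 = 0.5667 L/s.
R = (PIP − Pplat)/V̇ = (26 − 22) / 0.5667 = 4.0/0.5667 = 7.058 cmH2O·s/L.
C = Vt/(Pplat − PEEP) = 355.0 / (22 − 10) = 355.0/12.0 = 29.583 mL/cmH2O.
τ = R × C = 7.058 × 0.02958 L/cmH2O = 0.2088 s.
Fraction remaining = e^(−Te/τ) = e^(−0.45/0.2088) = 0.1159; trapped volume = 355.0 × 0.1159 = 41.145 mL.
Additional alveolar pressure from trapping ≈ V_trapped / C = 41.145 / 29.583 = 1.391 cmH2O.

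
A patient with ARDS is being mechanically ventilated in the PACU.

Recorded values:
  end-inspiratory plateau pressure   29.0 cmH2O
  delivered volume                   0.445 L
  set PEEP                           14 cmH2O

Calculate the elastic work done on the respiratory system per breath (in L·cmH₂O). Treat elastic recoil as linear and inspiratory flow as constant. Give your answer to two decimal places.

3.34

Elastic work ≈ ½ × (Pplat − PEEP) × Vt = 0.5 × (29.0 − 14) × 0.445 L = 0.5 × 15.0 × 0.445 = 3.338 L·cmH2O.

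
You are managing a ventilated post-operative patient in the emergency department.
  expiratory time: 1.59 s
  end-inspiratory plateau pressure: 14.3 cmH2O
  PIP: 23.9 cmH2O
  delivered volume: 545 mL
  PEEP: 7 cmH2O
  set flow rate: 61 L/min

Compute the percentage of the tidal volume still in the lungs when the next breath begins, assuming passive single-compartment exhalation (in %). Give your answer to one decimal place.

10.5

Flow: 61 L/min ÷ 60 = 1.0167 L/s.
R = (PIP − Pplat)/V̇ = (23.9 − 14.3) / 1.0167 = 9.6/1.0167 = 9.442 cmH2O·s/L.
C = Vt/(Pplat − PEEP) = 545.0 / (14.3 − 7) = 545.0/7.3 = 74.658 mL/cmH2O.
τ = R × C = 9.442 × 0.07466 L/cmH2O = 0.7049 s.
Fraction remaining at end-expiration = e^(−Te/τ) = e^(−1.59/0.7049) = 0.1048 → 10.48%.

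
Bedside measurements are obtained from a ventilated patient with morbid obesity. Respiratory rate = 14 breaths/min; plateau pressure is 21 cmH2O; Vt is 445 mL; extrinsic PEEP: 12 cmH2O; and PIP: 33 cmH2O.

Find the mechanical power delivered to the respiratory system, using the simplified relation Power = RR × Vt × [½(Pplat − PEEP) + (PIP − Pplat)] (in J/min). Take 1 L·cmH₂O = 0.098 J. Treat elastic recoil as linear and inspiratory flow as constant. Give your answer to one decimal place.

10.1

Per-breath work = Vt × [½(Pplat−PEEP) + (PIP−Pplat)] = 0.445 × [0.5×9.0 + 12.0] = 0.445 × 16.5 = 7.343 L·cmH2O.
Power = 14 × 7.343 = 102.8 L·cmH2O/min.
× 0.098 J/(L·cmH2O) → 10.074 J/min.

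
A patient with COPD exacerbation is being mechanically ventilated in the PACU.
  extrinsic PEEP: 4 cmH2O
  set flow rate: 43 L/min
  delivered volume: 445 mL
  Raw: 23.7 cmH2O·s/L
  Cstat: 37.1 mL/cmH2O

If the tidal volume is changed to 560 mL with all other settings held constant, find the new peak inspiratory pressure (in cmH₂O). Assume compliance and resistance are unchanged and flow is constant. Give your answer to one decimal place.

36.1

Flow: 43 L/min ÷ 60 = 0.7167 L/s.
PIP = Vt/C + R·V̇ + PEEP (constant-flow equation of motion).
Only the elastic term changes: ΔPIP = ΔVt / C = (560 − 445) / 37.1 = 3.1 cmH2O.
Original PIP = 445/37.1 + 23.7×0.7167 + 4 = 32.98 cmH2O; new PIP = 32.98 + (3.1) = 36.08 cmH2O.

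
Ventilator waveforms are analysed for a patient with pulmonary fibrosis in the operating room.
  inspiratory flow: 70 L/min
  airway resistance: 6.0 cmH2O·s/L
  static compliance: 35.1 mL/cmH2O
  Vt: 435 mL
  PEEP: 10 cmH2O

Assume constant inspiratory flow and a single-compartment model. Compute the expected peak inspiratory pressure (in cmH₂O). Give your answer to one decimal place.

29.4

Flow: 70 L/min ÷ 60 = 1.1667 L/s.
Equation of motion (constant flow): PIP = Vt/C + R·V̇ + PEEP.
PIP = 435/35.1 + 6.0×1.1667 + 10 = 12.393 + 7.0 + 10 = 29.393 cmH2O.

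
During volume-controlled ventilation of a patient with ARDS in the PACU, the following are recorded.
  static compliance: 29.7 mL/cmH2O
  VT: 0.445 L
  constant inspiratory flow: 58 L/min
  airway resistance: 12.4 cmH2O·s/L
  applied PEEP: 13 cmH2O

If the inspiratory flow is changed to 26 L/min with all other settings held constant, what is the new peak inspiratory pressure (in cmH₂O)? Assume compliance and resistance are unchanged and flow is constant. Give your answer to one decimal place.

33.4

Flow: 58 L/min ÷ 60 = 0.9667 L/s.
New flow: 26 L/min ÷ 60 = 0.4333 L/s.
PIP = Vt/C + R·V̇ + PEEP (constant-flow equation of motion).
Only the resistive term changes: ΔPIP = R × ΔV̇ = 12.4 × (0.4333 − 0.9667) = 12.4 × -0.5334 = -6.614 cmH2O.
Original PIP = 445/29.7 + 12.4×0.9667 + 13 = 39.97 cmH2O; new PIP = 39.97 + (-6.614) = 33.356 cmH2O.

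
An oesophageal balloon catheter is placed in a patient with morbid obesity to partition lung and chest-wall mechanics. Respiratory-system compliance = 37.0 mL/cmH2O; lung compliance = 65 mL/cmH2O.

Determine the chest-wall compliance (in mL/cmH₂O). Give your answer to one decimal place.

1/Ccw = 1/Crs − 1/CL.
1/Ccw = 1/37.0 − 1/65 = 0.01164.
Ccw = 85.911 mL/cmH2O.

85.9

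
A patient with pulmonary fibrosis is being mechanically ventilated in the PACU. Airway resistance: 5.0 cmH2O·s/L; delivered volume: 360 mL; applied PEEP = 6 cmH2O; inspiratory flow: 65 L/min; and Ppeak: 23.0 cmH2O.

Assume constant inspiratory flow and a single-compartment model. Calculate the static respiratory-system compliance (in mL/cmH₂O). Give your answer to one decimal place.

Flow: 65 L/min ÷ 60 = 1.0833 L/s.
Equation of motion (constant flow): PIP = Vt/C + R·V̇ + PEEP.
Vt/C = PIP − R·V̇ − PEEP = 23.0 − 5.0×1.0833 − 6 = 23.0 − 5.417 − 6 = 11.583 cmH2O.
C = Vt / 11.583 = 360 / 11.583 = 31.08 mL/cmH2O.

31.1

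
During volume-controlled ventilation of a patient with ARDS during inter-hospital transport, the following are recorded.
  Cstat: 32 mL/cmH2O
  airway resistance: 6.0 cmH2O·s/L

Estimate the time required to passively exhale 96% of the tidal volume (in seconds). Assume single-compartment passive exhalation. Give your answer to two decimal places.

τ = R × C = 6.0 × 32 mL/cmH2O = 6.0 × 0.032 L/cmH2O = 0.192 s.
Exhaled fraction f = 1 − e^(−t/τ) → t = −τ·ln(1 − f) = −0.192·ln(0.04) = 0.618 s.

0.62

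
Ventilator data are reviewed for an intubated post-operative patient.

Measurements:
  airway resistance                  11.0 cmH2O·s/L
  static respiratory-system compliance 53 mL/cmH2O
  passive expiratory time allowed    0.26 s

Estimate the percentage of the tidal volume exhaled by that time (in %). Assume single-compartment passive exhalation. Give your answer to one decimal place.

τ = R × C = 11.0 × 53 mL/cmH2O = 11.0 × 0.053 L/cmH2O = 0.583 s.
Passive exhalation: V(t)/V₀ = e^(−t/τ) = e^(−0.26/0.583) = 0.6402.
Fraction exhaled = 1 − 0.6402 = 0.3598 → 35.98%.

36.0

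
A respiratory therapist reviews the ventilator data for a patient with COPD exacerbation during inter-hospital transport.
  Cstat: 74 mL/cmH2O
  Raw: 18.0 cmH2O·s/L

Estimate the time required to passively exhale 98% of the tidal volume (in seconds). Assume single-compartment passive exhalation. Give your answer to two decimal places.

5.21

τ = R × C = 18.0 × 74 mL/cmH2O = 18.0 × 0.074 L/cmH2O = 1.332 s.
Exhaled fraction f = 1 − e^(−t/τ) → t = −τ·ln(1 − f) = −1.332·ln(0.02) = 5.211 s.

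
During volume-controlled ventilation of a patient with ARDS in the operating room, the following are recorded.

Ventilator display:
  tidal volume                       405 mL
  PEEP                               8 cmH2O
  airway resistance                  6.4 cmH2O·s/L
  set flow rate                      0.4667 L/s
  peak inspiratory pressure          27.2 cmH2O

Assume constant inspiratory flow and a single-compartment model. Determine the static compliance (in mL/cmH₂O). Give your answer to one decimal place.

25.0

Equation of motion (constant flow): PIP = Vt/C + R·V̇ + PEEP.
Vt/C = PIP − R·V̇ − PEEP = 27.2 − 6.4×0.4667 − 8 = 27.2 − 2.987 − 8 = 16.213 cmH2O.
C = Vt / 16.213 = 405 / 16.213 = 24.98 mL/cmH2O.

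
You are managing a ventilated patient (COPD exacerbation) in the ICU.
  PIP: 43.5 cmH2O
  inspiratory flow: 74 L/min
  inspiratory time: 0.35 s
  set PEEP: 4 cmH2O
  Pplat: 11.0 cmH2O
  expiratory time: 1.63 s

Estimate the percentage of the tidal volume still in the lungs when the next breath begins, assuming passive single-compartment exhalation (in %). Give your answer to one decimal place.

36.7

Flow: 74 L/min ÷ 60 = 1.2333 L/s.
Vt = flow × Ti = 1.2333 L/s × 0.35 s × 1000 mL/L = 431.66 mL.
R = (PIP − Pplat)/V̇ = (43.5 − 11.0) / 1.2333 = 32.5/1.2333 = 26.352 cmH2O·s/L.
C = Vt/(Pplat − PEEP) = 431.66 / (11.0 − 4) = 431.66/7.0 = 61.666 mL/cmH2O.
τ = R × C = 26.352 × 0.06167 L/cmH2O = 1.625 s.
Fraction remaining at end-expiration = e^(−Te/τ) = e^(−1.63/1.625) = 0.3667 → 36.67%.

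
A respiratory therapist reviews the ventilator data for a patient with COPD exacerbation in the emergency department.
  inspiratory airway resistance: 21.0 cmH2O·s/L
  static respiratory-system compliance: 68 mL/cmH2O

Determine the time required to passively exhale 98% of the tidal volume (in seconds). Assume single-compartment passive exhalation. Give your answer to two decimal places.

5.59

τ = R × C = 21.0 × 68 mL/cmH2O = 21.0 × 0.068 L/cmH2O = 1.428 s.
Exhaled fraction f = 1 − e^(−t/τ) → t = −τ·ln(1 − f) = −1.428·ln(0.02) = 5.586 s.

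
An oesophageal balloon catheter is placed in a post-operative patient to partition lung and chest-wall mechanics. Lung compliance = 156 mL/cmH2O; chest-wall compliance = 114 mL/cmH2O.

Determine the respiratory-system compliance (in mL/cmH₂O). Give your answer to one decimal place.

65.9

Lung and chest wall are elastances in series: 1/Crs = 1/CL + 1/Ccw.
1/Crs = 1/156 + 1/114 = 0.01518.
Crs = 65.876 mL/cmH2O.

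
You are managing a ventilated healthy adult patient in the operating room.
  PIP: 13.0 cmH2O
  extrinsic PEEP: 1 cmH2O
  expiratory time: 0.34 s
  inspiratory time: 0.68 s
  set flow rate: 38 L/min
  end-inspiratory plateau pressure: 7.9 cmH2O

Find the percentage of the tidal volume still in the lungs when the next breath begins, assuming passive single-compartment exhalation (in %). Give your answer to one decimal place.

50.8

Flow: 38 L/min ÷ 60 = 0.6333 L/s.
Vt = flow × Ti = 0.6333 L/s × 0.68 s × 1000 mL/L = 430.64 mL.
R = (PIP − Pplat)/V̇ = (13.0 − 7.9) / 0.6333 = 5.1/0.6333 = 8.053 cmH2O·s/L.
C = Vt/(Pplat − PEEP) = 430.64 / (7.9 − 1) = 430.64/6.9 = 62.412 mL/cmH2O.
τ = R × C = 8.053 × 0.06241 L/cmH2O = 0.5026 s.
Fraction remaining at end-expiration = e^(−Te/τ) = e^(−0.34/0.5026) = 0.5084 → 50.84%.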